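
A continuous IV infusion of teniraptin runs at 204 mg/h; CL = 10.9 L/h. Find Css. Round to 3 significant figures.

Css = infusion rate / CL = 204 / 10.9 ≈ 18.7 mg/L

18.7 mg/L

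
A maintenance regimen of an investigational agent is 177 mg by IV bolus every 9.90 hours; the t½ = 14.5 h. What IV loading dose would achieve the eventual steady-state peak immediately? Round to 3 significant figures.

469 mg

k = ln 2 / 14.5 = 0.04780 h⁻¹
Accumulation ratio R = 1 / (1 − e^(−kτ)) = 1 / (1 − e^(−0.04780×9.90)) = 1 / (1 − 0.6230) = 2.652
Loading dose = maintenance dose × R = 177 × 2.652 ≈ 469 mg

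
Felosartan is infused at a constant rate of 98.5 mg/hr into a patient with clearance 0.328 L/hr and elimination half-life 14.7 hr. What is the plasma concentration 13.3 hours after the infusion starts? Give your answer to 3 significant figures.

Css = rate / CL = 98.5 / 0.328 = 300.3 µg/mL
k = ln 2 / 14.7 = 0.04715 hr⁻¹
C(t) = Css (1 − e^(−kt)) = 300.3 × (1 − e^(−0.6271)) = 300.3 × 0.4659 ≈ 140 µg/mL

140 µg/mL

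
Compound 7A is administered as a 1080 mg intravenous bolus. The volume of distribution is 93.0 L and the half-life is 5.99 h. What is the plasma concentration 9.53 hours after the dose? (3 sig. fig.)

3.85 µg/mL

C₀ = dose / V = 1080 / 93.0 = 11.61 µg/mL
k = ln 2 / 5.99 = 0.1157 h⁻¹
C(t) = C₀ e^(−kt) = 11.61 × e^(−0.1157 × 9.53) = 11.61 × e^(−1.103) = 11.61 × 0.3319 ≈ 3.85 µg/mL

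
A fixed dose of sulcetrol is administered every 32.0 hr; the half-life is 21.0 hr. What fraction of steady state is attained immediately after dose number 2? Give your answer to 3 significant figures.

0.879

k = ln 2 / 21.0 = 0.03301 hr⁻¹
f_n = 1 − e^(−nkτ) = 1 − e^(−2 × 0.03301 × 32.0) = 1 − e^(−2.112) = 1 − 0.1209 ≈ 0.879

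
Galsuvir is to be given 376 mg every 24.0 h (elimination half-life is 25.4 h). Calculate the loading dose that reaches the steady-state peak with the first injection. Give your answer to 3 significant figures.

782 mg

k = ln 2 / 25.4 = 0.02729 h⁻¹
Accumulation ratio R = 1 / (1 − e^(−kτ)) = 1 / (1 − e^(−0.02729×24.0)) = 1 / (1 − 0.5195) = 2.081
Loading dose = maintenance dose × R = 376 × 2.081 ≈ 782 mg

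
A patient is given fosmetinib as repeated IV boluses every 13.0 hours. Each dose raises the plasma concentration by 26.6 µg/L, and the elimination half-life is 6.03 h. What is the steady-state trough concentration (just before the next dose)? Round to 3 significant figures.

7.70 µg/L

k = ln 2 / 6.03 = 0.1149 h⁻¹
Fraction remaining after one interval: e^(−kτ) = e^(−0.1149 × 13.0) = 0.2244
R = 1 / (1 − 0.2244) = 1.289
Css,max = 26.6 × 1.289 = 34.30 µg/L
Css,min = Css,max × e^(−kτ) = 34.30 × 0.2244 ≈ 7.70 µg/L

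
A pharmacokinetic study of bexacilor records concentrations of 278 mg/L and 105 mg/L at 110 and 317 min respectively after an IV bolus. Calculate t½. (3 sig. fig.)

147 minutes

k = ln(C₁/C₂) / (t₂ − t₁) = ln(278/105) / (317 − 110)
  = 0.9737 / 207.0 = 0.004704 min⁻¹
t½ = ln 2 / k = ln 2 / 0.004704 ≈ 147 minutes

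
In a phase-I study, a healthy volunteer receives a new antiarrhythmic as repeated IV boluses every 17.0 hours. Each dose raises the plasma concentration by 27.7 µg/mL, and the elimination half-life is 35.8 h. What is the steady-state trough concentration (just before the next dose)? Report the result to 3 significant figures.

k = ln 2 / 35.8 = 0.01936 h⁻¹
Fraction remaining after one interval: e^(−kτ) = e^(−0.01936 × 17.0) = 0.7195
R = 1 / (1 − 0.7195) = 3.566
Css,max = 27.7 × 3.566 = 98.77 µg/mL
Css,min = Css,max × e^(−kτ) = 98.77 × 0.7195 ≈ 71.1 µg/mL

71.1 µg/mL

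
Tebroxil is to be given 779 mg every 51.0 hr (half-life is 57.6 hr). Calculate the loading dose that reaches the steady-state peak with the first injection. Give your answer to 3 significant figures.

1700 mg

k = ln 2 / 57.6 = 0.01203 hr⁻¹
Accumulation ratio R = 1 / (1 − e^(−kτ)) = 1 / (1 − e^(−0.01203×51.0)) = 1 / (1 − 0.5413) = 2.180
Loading dose = maintenance dose × R = 779 × 2.180 ≈ 1700 mg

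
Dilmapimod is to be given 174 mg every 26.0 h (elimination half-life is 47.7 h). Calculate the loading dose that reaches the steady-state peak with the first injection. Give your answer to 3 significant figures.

553 mg

k = ln 2 / 47.7 = 0.01453 h⁻¹
Accumulation ratio R = 1 / (1 − e^(−kτ)) = 1 / (1 − e^(−0.01453×26.0)) = 1 / (1 − 0.6854) = 3.178
Loading dose = maintenance dose × R = 174 × 3.178 ≈ 553 mg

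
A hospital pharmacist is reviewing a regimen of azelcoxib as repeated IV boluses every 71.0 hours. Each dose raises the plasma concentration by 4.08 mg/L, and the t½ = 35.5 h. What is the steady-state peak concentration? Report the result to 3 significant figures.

k = ln 2 / 35.5 = 0.01953 h⁻¹
Fraction remaining after one interval: e^(−kτ) = e^(−0.01953 × 71.0) = 0.2500
R = 1 / (1 − 0.2500) = 1.333
Css,max = 4.08 × 1.333 ≈ 5.44 mg/L

5.44 mg/L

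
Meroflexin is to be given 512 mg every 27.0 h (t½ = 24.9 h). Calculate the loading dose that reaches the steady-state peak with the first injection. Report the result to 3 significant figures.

969 mg

k = ln 2 / 24.9 = 0.02784 h⁻¹
Accumulation ratio R = 1 / (1 − e^(−kτ)) = 1 / (1 − e^(−0.02784×27.0)) = 1 / (1 − 0.4716) = 1.893
Loading dose = maintenance dose × R = 512 × 1.893 ≈ 969 mg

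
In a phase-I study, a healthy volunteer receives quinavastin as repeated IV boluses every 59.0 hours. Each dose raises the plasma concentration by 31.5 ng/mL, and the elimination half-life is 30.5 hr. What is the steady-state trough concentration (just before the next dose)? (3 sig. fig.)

k = ln 2 / 30.5 = 0.02273 hr⁻¹
Fraction remaining after one interval: e^(−kτ) = e^(−0.02273 × 59.0) = 0.2616
R = 1 / (1 − 0.2616) = 1.354
Css,max = 31.5 × 1.354 = 42.66 ng/mL
Css,min = Css,max × e^(−kτ) = 42.66 × 0.2616 ≈ 11.2 ng/mL

11.2 ng/mL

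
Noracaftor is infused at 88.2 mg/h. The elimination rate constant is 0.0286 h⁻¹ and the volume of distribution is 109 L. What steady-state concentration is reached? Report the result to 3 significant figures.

28.3 µg/mL

CL = k · V = 0.0286 × 109 = 3.117 L/h
Css = rate / CL = 88.2 / 3.117 ≈ 28.3 µg/mL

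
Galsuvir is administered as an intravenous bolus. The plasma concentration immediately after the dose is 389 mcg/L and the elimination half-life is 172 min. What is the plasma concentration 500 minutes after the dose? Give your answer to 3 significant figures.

k = ln 2 / 172 = 0.004030 min⁻¹
C(t) = C₀ e^(−kt) = 389 × e^(−0.004030 × 500) = 389 × e^(−2.015) = 389 × 0.1333 ≈ 51.9 mcg/L

51.9 mcg/L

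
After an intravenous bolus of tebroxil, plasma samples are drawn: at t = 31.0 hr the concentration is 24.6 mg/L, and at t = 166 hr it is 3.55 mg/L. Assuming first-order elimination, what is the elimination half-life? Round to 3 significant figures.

k = ln(C₁/C₂) / (t₂ − t₁) = ln(24.6/3.55) / (166 − 31.0)
  = 1.936 / 135.0 = 0.01434 hr⁻¹
t½ = ln 2 / k = ln 2 / 0.01434 ≈ 48.3 hours

48.3 hours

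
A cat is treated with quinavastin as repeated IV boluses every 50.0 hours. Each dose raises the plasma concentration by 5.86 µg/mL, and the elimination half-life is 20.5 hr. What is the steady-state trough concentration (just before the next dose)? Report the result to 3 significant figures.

1.32 µg/mL

k = ln 2 / 20.5 = 0.03381 hr⁻¹
Fraction remaining after one interval: e^(−kτ) = e^(−0.03381 × 50.0) = 0.1844
R = 1 / (1 − 0.1844) = 1.226
Css,max = 5.86 × 1.226 = 7.185 µg/mL
Css,min = Css,max × e^(−kτ) = 7.185 × 0.1844 ≈ 1.32 µg/mL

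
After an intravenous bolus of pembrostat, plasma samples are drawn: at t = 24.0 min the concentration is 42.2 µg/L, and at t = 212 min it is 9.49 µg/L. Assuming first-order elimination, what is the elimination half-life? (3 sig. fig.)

87.3 minutes

k = ln(C₁/C₂) / (t₂ − t₁) = ln(42.2/9.49) / (212 − 24.0)
  = 1.492 / 188.0 = 0.007937 min⁻¹
t½ = ln 2 / k = ln 2 / 0.007937 ≈ 87.3 minutes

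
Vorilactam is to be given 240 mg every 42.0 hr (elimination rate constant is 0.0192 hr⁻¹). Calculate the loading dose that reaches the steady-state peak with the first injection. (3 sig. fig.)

Accumulation ratio R = 1 / (1 − e^(−kτ)) = 1 / (1 − e^(−0.01920×42.0)) = 1 / (1 − 0.4465) = 1.807
Loading dose = maintenance dose × R = 240 × 1.807 ≈ 434 mg

434 mg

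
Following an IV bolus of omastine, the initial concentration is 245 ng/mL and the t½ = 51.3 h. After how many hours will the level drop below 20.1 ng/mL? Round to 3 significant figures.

185 hours

k = ln 2 / 51.3 = 0.01351 h⁻¹
C(t) = C₀ e^(−kt)  ⇒  t = ln(C₀/C) / k
t = ln(245/20.1) / 0.01351 = 2.501 / 0.01351 ≈ 185 hours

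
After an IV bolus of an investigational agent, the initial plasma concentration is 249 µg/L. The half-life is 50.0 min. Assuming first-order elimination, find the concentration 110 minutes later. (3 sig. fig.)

k = ln 2 / 50.0 = 0.01386 min⁻¹
C(t) = C₀ e^(−kt) = 249 × e^(−0.01386 × 110) = 249 × e^(−1.525) = 249 × 0.2176 ≈ 54.2 µg/L

54.2 µg/L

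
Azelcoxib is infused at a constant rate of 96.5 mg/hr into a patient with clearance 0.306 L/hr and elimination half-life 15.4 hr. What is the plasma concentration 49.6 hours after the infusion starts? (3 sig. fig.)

Css = rate / CL = 96.5 / 0.306 = 315.4 µg/mL
k = ln 2 / 15.4 = 0.04501 hr⁻¹
C(t) = Css (1 − e^(−kt)) = 315.4 × (1 − e^(−2.232)) = 315.4 × 0.8927 ≈ 282 µg/mL

282 µg/mL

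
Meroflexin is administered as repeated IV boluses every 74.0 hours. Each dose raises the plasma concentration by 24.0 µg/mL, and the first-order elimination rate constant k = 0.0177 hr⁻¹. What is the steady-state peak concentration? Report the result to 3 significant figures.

32.9 µg/mL

Fraction remaining after one interval: e^(−kτ) = e^(−0.01770 × 74.0) = 0.2699
R = 1 / (1 − 0.2699) = 1.370
Css,max = 24.0 × 1.370 ≈ 32.9 µg/mL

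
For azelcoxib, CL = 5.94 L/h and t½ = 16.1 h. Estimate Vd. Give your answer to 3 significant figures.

138 L

k = ln 2 / t½ = ln 2 / 16.1 = 0.04305 h⁻¹
V = CL / k = 5.94 / 0.04305 ≈ 138 L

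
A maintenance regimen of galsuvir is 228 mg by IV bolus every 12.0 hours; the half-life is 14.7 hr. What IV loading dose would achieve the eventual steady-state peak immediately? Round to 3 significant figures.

528 mg

k = ln 2 / 14.7 = 0.04715 hr⁻¹
Accumulation ratio R = 1 / (1 − e^(−kτ)) = 1 / (1 − e^(−0.04715×12.0)) = 1 / (1 − 0.5679) = 2.314
Loading dose = maintenance dose × R = 228 × 2.314 ≈ 528 mg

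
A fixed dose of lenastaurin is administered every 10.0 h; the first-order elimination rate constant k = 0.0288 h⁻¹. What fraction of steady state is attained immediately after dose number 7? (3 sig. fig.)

0.867

f_n = 1 − e^(−nkτ) = 1 − e^(−7 × 0.02880 × 10.0) = 1 − e^(−2.016) = 1 − 0.1332 ≈ 0.867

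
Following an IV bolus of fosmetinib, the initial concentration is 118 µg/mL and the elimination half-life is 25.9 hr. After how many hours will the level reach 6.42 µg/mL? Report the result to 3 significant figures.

k = ln 2 / 25.9 = 0.02676 hr⁻¹
C(t) = C₀ e^(−kt)  ⇒  t = ln(C₀/C) / k
t = ln(118/6.42) / 0.02676 = 2.911 / 0.02676 ≈ 109 hours

109 hours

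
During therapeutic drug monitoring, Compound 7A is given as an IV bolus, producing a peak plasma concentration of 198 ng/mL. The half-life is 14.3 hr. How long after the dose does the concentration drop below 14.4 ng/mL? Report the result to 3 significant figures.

k = ln 2 / 14.3 = 0.04847 hr⁻¹
C(t) = C₀ e^(−kt)  ⇒  t = ln(C₀/C) / k
t = ln(198/14.4) / 0.04847 = 2.621 / 0.04847 ≈ 54.1 hours

54.1 hours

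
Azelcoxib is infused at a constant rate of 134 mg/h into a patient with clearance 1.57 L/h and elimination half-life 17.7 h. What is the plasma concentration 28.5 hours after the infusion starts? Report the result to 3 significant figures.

Css = rate / CL = 134 / 1.57 = 85.35 mg/L
k = ln 2 / 17.7 = 0.03916 h⁻¹
C(t) = Css (1 − e^(−kt)) = 85.35 × (1 − e^(−1.116)) = 85.35 × 0.6724 ≈ 57.4 mg/L

57.4 mg/L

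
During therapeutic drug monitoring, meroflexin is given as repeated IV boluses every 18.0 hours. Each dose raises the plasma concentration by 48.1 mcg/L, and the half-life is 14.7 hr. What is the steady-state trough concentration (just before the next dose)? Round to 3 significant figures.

k = ln 2 / 14.7 = 0.04715 hr⁻¹
Fraction remaining after one interval: e^(−kτ) = e^(−0.04715 × 18.0) = 0.4279
R = 1 / (1 − 0.4279) = 1.748
Css,max = 48.1 × 1.748 = 84.08 mcg/L
Css,min = Css,max × e^(−kτ) = 84.08 × 0.4279 ≈ 36.0 mcg/L

36.0 mcg/L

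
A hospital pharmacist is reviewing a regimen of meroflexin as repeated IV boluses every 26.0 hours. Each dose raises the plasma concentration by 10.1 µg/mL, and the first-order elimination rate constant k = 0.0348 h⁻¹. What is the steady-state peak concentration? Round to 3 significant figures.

Fraction remaining after one interval: e^(−kτ) = e^(−0.03480 × 26.0) = 0.4046
R = 1 / (1 − 0.4046) = 1.680
Css,max = 10.1 × 1.680 ≈ 17.0 µg/mL

17.0 µg/mL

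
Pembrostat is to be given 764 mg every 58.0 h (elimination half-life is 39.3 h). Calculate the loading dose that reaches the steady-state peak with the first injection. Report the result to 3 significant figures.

1190 mg

k = ln 2 / 39.3 = 0.01764 h⁻¹
Accumulation ratio R = 1 / (1 − e^(−kτ)) = 1 / (1 − e^(−0.01764×58.0)) = 1 / (1 − 0.3595) = 1.561
Loading dose = maintenance dose × R = 764 × 1.561 ≈ 1190 mg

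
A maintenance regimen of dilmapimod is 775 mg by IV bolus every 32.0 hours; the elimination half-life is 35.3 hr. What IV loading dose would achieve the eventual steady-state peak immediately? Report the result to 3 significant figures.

1660 mg

k = ln 2 / 35.3 = 0.01964 hr⁻¹
Accumulation ratio R = 1 / (1 − e^(−kτ)) = 1 / (1 − e^(−0.01964×32.0)) = 1 / (1 − 0.5335) = 2.143
Loading dose = maintenance dose × R = 775 × 2.143 ≈ 1660 mg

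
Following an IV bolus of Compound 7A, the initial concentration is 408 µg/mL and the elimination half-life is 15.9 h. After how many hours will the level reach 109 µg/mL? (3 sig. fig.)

k = ln 2 / 15.9 = 0.04359 h⁻¹
C(t) = C₀ e^(−kt)  ⇒  t = ln(C₀/C) / k
t = ln(408/109) / 0.04359 = 1.320 / 0.04359 ≈ 30.3 hours

30.3 hours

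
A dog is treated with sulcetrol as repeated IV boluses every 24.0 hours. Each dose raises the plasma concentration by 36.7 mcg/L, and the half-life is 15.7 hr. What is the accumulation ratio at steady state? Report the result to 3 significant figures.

k = ln 2 / 15.7 = 0.04415 hr⁻¹
Fraction remaining after one interval: e^(−kτ) = e^(−0.04415 × 24.0) = 0.3466
R = 1 / (1 − 0.3466) = 1 / 0.6534 ≈ 1.53

1.53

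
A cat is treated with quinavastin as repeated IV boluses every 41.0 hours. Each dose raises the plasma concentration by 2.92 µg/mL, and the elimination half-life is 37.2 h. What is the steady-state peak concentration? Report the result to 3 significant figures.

5.47 µg/mL

k = ln 2 / 37.2 = 0.01863 h⁻¹
Fraction remaining after one interval: e^(−kτ) = e^(−0.01863 × 41.0) = 0.4658
R = 1 / (1 − 0.4658) = 1.872
Css,max = 2.92 × 1.872 ≈ 5.47 µg/mL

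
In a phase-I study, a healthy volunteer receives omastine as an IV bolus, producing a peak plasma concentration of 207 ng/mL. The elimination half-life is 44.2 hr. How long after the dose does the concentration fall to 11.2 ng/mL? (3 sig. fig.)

186 hours

k = ln 2 / 44.2 = 0.01568 hr⁻¹
C(t) = C₀ e^(−kt)  ⇒  t = ln(C₀/C) / k
t = ln(207/11.2) / 0.01568 = 2.917 / 0.01568 ≈ 186 hours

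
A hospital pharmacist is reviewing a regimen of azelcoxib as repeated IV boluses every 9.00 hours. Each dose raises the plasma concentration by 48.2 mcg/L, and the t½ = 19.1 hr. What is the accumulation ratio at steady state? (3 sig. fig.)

3.59

k = ln 2 / 19.1 = 0.03629 hr⁻¹
Fraction remaining after one interval: e^(−kτ) = e^(−0.03629 × 9.00) = 0.7214
R = 1 / (1 − 0.7214) = 1 / 0.2786 ≈ 3.59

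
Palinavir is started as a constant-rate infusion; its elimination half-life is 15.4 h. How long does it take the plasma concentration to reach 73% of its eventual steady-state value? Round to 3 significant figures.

29.1 hours

k = ln 2 / 15.4 = 0.04501 h⁻¹
f = 1 − e^(−kt)  ⇒  t = −ln(1 − f) / k
t = −ln(1 − 0.73) / 0.04501 = 1.309 / 0.04501 ≈ 29.1 hours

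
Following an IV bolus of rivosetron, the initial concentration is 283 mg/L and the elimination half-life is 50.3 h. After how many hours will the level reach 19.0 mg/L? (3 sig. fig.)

196 hours

k = ln 2 / 50.3 = 0.01378 h⁻¹
C(t) = C₀ e^(−kt)  ⇒  t = ln(C₀/C) / k
t = ln(283/19.0) / 0.01378 = 2.701 / 0.01378 ≈ 196 hours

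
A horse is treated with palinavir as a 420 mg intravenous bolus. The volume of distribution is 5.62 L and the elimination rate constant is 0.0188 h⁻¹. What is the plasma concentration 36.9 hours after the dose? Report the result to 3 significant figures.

C₀ = dose / V = 420 / 5.62 = 74.73 mg/L
C(t) = C₀ e^(−kt) = 74.73 × e^(−0.01880 × 36.9) = 74.73 × e^(−0.6937) = 74.73 × 0.4997 ≈ 37.3 mg/L

37.3 mg/L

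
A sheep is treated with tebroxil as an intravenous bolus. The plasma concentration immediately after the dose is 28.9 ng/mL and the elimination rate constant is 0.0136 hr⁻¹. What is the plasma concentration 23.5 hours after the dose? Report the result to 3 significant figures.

21.0 ng/mL

C(t) = C₀ e^(−kt) = 28.9 × e^(−0.01360 × 23.5) = 28.9 × e^(−0.3196) = 28.9 × 0.7264 ≈ 21.0 ng/mL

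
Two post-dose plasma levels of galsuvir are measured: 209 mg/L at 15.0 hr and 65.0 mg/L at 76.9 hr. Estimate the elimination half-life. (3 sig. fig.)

k = ln(C₁/C₂) / (t₂ − t₁) = ln(209/65.0) / (76.9 − 15.0)
  = 1.168 / 61.90 = 0.01887 hr⁻¹
t½ = ln 2 / k = ln 2 / 0.01887 ≈ 36.7 hours

36.7 hours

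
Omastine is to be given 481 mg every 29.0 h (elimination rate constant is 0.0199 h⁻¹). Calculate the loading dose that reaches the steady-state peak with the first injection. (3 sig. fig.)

1100 mg

Accumulation ratio R = 1 / (1 − e^(−kτ)) = 1 / (1 − e^(−0.01990×29.0)) = 1 / (1 − 0.5615) = 2.281
Loading dose = maintenance dose × R = 481 × 2.281 ≈ 1100 mg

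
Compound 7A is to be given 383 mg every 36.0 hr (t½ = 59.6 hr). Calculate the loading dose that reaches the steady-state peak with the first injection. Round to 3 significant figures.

1120 mg

k = ln 2 / 59.6 = 0.01163 hr⁻¹
Accumulation ratio R = 1 / (1 − e^(−kτ)) = 1 / (1 − e^(−0.01163×36.0)) = 1 / (1 − 0.6579) = 2.923
Loading dose = maintenance dose × R = 383 × 2.923 ≈ 1120 mg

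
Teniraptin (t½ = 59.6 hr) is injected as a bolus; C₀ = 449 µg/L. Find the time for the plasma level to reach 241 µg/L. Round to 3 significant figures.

53.5 hours

k = ln 2 / 59.6 = 0.01163 hr⁻¹
C(t) = C₀ e^(−kt)  ⇒  t = ln(C₀/C) / k
t = ln(449/241) / 0.01163 = 0.6222 / 0.01163 ≈ 53.5 hours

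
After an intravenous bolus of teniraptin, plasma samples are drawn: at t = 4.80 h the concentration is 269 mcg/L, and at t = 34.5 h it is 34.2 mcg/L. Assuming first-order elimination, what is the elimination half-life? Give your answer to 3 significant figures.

k = ln(C₁/C₂) / (t₂ − t₁) = ln(269/34.2) / (34.5 − 4.80)
  = 2.062 / 29.70 = 0.06944 h⁻¹
t½ = ln 2 / k = ln 2 / 0.06944 ≈ 9.98 hours

9.98 hours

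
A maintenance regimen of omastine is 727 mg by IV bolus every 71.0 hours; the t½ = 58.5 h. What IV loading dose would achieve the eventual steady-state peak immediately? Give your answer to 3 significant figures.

1280 mg

k = ln 2 / 58.5 = 0.01185 h⁻¹
Accumulation ratio R = 1 / (1 − e^(−kτ)) = 1 / (1 − e^(−0.01185×71.0)) = 1 / (1 − 0.4312) = 1.758
Loading dose = maintenance dose × R = 727 × 1.758 ≈ 1280 mg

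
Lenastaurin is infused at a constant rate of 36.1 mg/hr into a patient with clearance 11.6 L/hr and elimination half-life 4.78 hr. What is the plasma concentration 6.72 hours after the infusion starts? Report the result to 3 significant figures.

1.94 µg/mL

Css = rate / CL = 36.1 / 11.6 = 3.112 µg/mL
k = ln 2 / 4.78 = 0.1450 hr⁻¹
C(t) = Css (1 − e^(−kt)) = 3.112 × (1 − e^(−0.9745)) = 3.112 × 0.6226 ≈ 1.94 µg/mL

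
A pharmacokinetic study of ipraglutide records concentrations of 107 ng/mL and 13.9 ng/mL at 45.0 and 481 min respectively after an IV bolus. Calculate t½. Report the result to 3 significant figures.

148 minutes

k = ln(C₁/C₂) / (t₂ − t₁) = ln(107/13.9) / (481 − 45.0)
  = 2.041 / 436.0 = 0.004681 min⁻¹
t½ = ln 2 / k = ln 2 / 0.004681 ≈ 148 minutes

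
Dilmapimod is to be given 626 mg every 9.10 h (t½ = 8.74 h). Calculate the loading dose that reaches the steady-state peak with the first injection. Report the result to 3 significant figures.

1220 mg

k = ln 2 / 8.74 = 0.07931 h⁻¹
Accumulation ratio R = 1 / (1 − e^(−kτ)) = 1 / (1 − e^(−0.07931×9.10)) = 1 / (1 − 0.4859) = 1.945
Loading dose = maintenance dose × R = 626 × 1.945 ≈ 1220 mg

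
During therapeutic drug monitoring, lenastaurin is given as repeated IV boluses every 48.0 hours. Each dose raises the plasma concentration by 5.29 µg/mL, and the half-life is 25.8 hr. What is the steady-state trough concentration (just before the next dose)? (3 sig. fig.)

k = ln 2 / 25.8 = 0.02687 hr⁻¹
Fraction remaining after one interval: e^(−kτ) = e^(−0.02687 × 48.0) = 0.2754
R = 1 / (1 − 0.2754) = 1.380
Css,max = 5.29 × 1.380 = 7.300 µg/mL
Css,min = Css,max × e^(−kτ) = 7.300 × 0.2754 ≈ 2.01 µg/mL

2.01 µg/mL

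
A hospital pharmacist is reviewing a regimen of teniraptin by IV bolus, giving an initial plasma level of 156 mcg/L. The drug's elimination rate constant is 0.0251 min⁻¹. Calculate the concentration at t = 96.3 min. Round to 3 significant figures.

13.9 mcg/L

C(t) = C₀ e^(−kt) = 156 × e^(−0.02510 × 96.3) = 156 × e^(−2.417) = 156 × 0.08918 ≈ 13.9 mcg/L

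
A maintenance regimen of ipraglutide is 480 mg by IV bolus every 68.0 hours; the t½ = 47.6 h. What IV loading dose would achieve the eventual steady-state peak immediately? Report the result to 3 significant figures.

k = ln 2 / 47.6 = 0.01456 h⁻¹
Accumulation ratio R = 1 / (1 − e^(−kτ)) = 1 / (1 − e^(−0.01456×68.0)) = 1 / (1 − 0.3715) = 1.591
Loading dose = maintenance dose × R = 480 × 1.591 ≈ 764 mg

764 mg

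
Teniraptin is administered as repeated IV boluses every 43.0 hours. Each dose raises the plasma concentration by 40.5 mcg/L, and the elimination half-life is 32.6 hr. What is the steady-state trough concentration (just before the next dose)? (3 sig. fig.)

k = ln 2 / 32.6 = 0.02126 hr⁻¹
Fraction remaining after one interval: e^(−kτ) = e^(−0.02126 × 43.0) = 0.4008
R = 1 / (1 − 0.4008) = 1.669
Css,max = 40.5 × 1.669 = 67.59 mcg/L
Css,min = Css,max × e^(−kτ) = 67.59 × 0.4008 ≈ 27.1 mcg/L

27.1 mcg/L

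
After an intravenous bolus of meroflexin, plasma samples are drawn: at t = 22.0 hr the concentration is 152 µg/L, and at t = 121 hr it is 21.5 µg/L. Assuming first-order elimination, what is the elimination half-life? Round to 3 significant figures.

k = ln(C₁/C₂) / (t₂ − t₁) = ln(152/21.5) / (121 − 22.0)
  = 1.956 / 99.00 = 0.01976 hr⁻¹
t½ = ln 2 / k = ln 2 / 0.01976 ≈ 35.1 hours

35.1 hours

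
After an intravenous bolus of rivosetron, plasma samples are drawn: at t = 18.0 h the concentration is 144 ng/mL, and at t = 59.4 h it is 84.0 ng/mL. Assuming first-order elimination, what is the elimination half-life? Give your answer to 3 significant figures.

k = ln(C₁/C₂) / (t₂ − t₁) = ln(144/84.0) / (59.4 − 18.0)
  = 0.5390 / 41.40 = 0.01302 h⁻¹
t½ = ln 2 / k = ln 2 / 0.01302 ≈ 53.2 hours

53.2 hours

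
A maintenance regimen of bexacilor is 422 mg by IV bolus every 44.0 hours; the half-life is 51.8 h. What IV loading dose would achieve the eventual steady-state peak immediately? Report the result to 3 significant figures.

948 mg

k = ln 2 / 51.8 = 0.01338 h⁻¹
Accumulation ratio R = 1 / (1 − e^(−kτ)) = 1 / (1 − e^(−0.01338×44.0)) = 1 / (1 − 0.5550) = 2.247
Loading dose = maintenance dose × R = 422 × 2.247 ≈ 948 mg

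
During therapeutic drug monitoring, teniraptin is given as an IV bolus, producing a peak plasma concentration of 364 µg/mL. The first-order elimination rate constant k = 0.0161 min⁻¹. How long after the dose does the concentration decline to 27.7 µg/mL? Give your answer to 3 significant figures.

C(t) = C₀ e^(−kt)  ⇒  t = ln(C₀/C) / k
t = ln(364/27.7) / 0.01610 = 2.576 / 0.01610 ≈ 160 minutes

160 minutes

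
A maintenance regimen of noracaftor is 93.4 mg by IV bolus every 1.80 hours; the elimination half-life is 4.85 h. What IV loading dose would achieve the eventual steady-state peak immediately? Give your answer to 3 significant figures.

412 mg

k = ln 2 / 4.85 = 0.1429 h⁻¹
Accumulation ratio R = 1 / (1 − e^(−kτ)) = 1 / (1 − e^(−0.1429×1.80)) = 1 / (1 − 0.7732) = 4.409
Loading dose = maintenance dose × R = 93.4 × 4.409 ≈ 412 mg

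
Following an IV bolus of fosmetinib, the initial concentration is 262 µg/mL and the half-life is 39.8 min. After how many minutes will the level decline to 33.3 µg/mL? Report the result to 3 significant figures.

118 minutes

k = ln 2 / 39.8 = 0.01742 min⁻¹
C(t) = C₀ e^(−kt)  ⇒  t = ln(C₀/C) / k
t = ln(262/33.3) / 0.01742 = 2.063 / 0.01742 ≈ 118 minutes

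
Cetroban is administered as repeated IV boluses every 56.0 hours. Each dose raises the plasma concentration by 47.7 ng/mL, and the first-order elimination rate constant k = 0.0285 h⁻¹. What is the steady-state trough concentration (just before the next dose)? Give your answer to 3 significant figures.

Fraction remaining after one interval: e^(−kτ) = e^(−0.02850 × 56.0) = 0.2027
R = 1 / (1 − 0.2027) = 1.254
Css,max = 47.7 × 1.254 = 59.83 ng/mL
Css,min = Css,max × e^(−kτ) = 59.83 × 0.2027 ≈ 12.1 ng/mL

12.1 ng/mL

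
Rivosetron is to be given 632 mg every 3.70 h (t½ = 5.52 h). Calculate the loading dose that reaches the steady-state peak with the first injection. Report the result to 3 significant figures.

1700 mg

k = ln 2 / 5.52 = 0.1256 h⁻¹
Accumulation ratio R = 1 / (1 − e^(−kτ)) = 1 / (1 − e^(−0.1256×3.70)) = 1 / (1 − 0.6284) = 2.691
Loading dose = maintenance dose × R = 632 × 2.691 ≈ 1700 mg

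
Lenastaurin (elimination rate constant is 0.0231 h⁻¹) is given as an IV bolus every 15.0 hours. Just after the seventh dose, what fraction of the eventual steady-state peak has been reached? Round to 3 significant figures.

0.912

f_n = 1 − e^(−nkτ) = 1 − e^(−7 × 0.02310 × 15.0) = 1 − e^(−2.425) = 1 − 0.08843 ≈ 0.912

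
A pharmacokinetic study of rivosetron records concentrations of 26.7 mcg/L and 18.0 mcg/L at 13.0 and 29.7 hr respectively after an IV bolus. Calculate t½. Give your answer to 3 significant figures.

k = ln(C₁/C₂) / (t₂ − t₁) = ln(26.7/18.0) / (29.7 − 13.0)
  = 0.3943 / 16.70 = 0.02361 hr⁻¹
t½ = ln 2 / k = ln 2 / 0.02361 ≈ 29.4 hours

29.4 hours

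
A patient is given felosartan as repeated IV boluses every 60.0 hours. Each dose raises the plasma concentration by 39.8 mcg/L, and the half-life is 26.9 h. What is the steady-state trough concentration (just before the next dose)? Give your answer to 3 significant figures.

10.8 mcg/L

k = ln 2 / 26.9 = 0.02577 h⁻¹
Fraction remaining after one interval: e^(−kτ) = e^(−0.02577 × 60.0) = 0.2131
R = 1 / (1 − 0.2131) = 1.271
Css,max = 39.8 × 1.271 = 50.58 mcg/L
Css,min = Css,max × e^(−kτ) = 50.58 × 0.2131 ≈ 10.8 mcg/L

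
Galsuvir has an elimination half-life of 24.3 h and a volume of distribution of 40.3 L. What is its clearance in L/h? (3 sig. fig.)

1.15 L/h

k = ln 2 / t½ = ln 2 / 24.3 = 0.02852 h⁻¹
CL = k · V = 0.02852 × 40.3 ≈ 1.15 L/h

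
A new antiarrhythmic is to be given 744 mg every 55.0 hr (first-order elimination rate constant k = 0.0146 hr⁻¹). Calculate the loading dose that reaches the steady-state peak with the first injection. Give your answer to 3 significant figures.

Accumulation ratio R = 1 / (1 − e^(−kτ)) = 1 / (1 − e^(−0.01460×55.0)) = 1 / (1 − 0.4480) = 1.812
Loading dose = maintenance dose × R = 744 × 1.812 ≈ 1350 mg

1350 mg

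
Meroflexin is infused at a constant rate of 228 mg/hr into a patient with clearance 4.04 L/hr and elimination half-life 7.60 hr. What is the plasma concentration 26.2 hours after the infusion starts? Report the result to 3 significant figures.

Css = rate / CL = 228 / 4.04 = 56.44 µg/mL
k = ln 2 / 7.60 = 0.09120 hr⁻¹
C(t) = Css (1 − e^(−kt)) = 56.44 × (1 − e^(−2.390)) = 56.44 × 0.9083 ≈ 51.3 µg/mL

51.3 µg/mL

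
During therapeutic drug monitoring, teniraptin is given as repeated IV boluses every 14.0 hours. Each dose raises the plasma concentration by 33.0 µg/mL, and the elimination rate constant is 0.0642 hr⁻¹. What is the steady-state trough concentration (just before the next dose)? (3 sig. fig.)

22.7 µg/mL

Fraction remaining after one interval: e^(−kτ) = e^(−0.06420 × 14.0) = 0.4071
R = 1 / (1 − 0.4071) = 1.687
Css,max = 33.0 × 1.687 = 55.65 µg/mL
Css,min = Css,max × e^(−kτ) = 55.65 × 0.4071 ≈ 22.7 µg/mL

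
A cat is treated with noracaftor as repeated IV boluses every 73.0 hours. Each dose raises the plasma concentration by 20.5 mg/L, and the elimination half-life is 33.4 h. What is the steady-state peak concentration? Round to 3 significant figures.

k = ln 2 / 33.4 = 0.02075 h⁻¹
Fraction remaining after one interval: e^(−kτ) = e^(−0.02075 × 73.0) = 0.2198
R = 1 / (1 − 0.2198) = 1.282
Css,max = 20.5 × 1.282 ≈ 26.3 mg/L

26.3 mg/L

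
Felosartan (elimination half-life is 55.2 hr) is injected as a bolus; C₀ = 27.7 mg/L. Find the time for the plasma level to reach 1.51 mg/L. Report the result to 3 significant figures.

232 hours

k = ln 2 / 55.2 = 0.01256 hr⁻¹
C(t) = C₀ e^(−kt)  ⇒  t = ln(C₀/C) / k
t = ln(27.7/1.51) / 0.01256 = 2.909 / 0.01256 ≈ 232 hours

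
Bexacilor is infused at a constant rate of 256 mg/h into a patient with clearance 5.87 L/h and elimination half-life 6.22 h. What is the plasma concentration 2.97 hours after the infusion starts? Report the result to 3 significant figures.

Css = rate / CL = 256 / 5.87 = 43.61 mg/L
k = ln 2 / 6.22 = 0.1114 h⁻¹
C(t) = Css (1 − e^(−kt)) = 43.61 × (1 − e^(−0.3310)) = 43.61 × 0.2818 ≈ 12.3 mg/L

12.3 mg/L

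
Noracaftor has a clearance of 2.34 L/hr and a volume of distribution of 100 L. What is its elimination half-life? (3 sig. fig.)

k = CL / V = 2.34 / 100 = 0.02340 hr⁻¹
t½ = ln 2 / k = ln 2 / 0.02340 ≈ 29.6 hours

29.6 hours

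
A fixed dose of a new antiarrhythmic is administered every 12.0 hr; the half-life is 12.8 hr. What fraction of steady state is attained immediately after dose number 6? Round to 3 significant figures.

0.980

k = ln 2 / 12.8 = 0.05415 hr⁻¹
f_n = 1 − e^(−nkτ) = 1 − e^(−6 × 0.05415 × 12.0) = 1 − e^(−3.899) = 1 − 0.02026 ≈ 0.980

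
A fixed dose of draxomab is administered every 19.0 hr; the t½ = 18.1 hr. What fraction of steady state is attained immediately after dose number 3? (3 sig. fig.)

k = ln 2 / 18.1 = 0.03830 hr⁻¹
f_n = 1 − e^(−nkτ) = 1 − e^(−3 × 0.03830 × 19.0) = 1 − e^(−2.183) = 1 − 0.1127 ≈ 0.887

0.887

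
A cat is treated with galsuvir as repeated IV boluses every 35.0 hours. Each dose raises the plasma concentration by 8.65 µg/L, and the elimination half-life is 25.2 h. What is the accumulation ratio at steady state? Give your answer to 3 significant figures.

k = ln 2 / 25.2 = 0.02751 h⁻¹
Fraction remaining after one interval: e^(−kτ) = e^(−0.02751 × 35.0) = 0.3819
R = 1 / (1 − 0.3819) = 1 / 0.6181 ≈ 1.62

1.62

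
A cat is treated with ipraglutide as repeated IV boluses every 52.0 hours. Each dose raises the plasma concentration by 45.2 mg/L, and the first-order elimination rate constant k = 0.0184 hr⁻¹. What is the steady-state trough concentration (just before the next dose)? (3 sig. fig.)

Fraction remaining after one interval: e^(−kτ) = e^(−0.01840 × 52.0) = 0.3841
R = 1 / (1 − 0.3841) = 1.624
Css,max = 45.2 × 1.624 = 73.39 mg/L
Css,min = Css,max × e^(−kτ) = 73.39 × 0.3841 ≈ 28.2 mg/L

28.2 mg/L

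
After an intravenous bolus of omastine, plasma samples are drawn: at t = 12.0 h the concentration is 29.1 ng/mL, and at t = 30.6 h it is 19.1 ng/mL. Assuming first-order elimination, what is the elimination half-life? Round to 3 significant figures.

k = ln(C₁/C₂) / (t₂ − t₁) = ln(29.1/19.1) / (30.6 − 12.0)
  = 0.4210 / 18.60 = 0.02264 h⁻¹
t½ = ln 2 / k = ln 2 / 0.02264 ≈ 30.6 hours

30.6 hours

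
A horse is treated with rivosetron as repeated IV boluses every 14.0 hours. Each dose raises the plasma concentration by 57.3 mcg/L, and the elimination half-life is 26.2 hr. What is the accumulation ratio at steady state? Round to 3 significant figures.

k = ln 2 / 26.2 = 0.02646 hr⁻¹
Fraction remaining after one interval: e^(−kτ) = e^(−0.02646 × 14.0) = 0.6905
R = 1 / (1 − 0.6905) = 1 / 0.3095 ≈ 3.23

3.23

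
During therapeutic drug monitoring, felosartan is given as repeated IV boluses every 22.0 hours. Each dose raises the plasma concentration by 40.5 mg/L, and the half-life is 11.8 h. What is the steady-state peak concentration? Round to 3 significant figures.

k = ln 2 / 11.8 = 0.05874 h⁻¹
Fraction remaining after one interval: e^(−kτ) = e^(−0.05874 × 22.0) = 0.2746
R = 1 / (1 − 0.2746) = 1.379
Css,max = 40.5 × 1.379 ≈ 55.8 mg/L

55.8 mg/L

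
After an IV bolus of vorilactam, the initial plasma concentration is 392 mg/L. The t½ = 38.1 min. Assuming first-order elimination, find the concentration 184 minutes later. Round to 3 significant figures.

k = ln 2 / 38.1 = 0.01819 min⁻¹
C(t) = C₀ e^(−kt) = 392 × e^(−0.01819 × 184) = 392 × e^(−3.347) = 392 × 0.03517 ≈ 13.8 mg/L

13.8 mg/L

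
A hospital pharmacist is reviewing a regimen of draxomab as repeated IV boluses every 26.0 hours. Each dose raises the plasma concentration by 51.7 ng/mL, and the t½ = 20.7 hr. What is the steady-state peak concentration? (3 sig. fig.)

88.9 ng/mL

k = ln 2 / 20.7 = 0.03349 hr⁻¹
Fraction remaining after one interval: e^(−kτ) = e^(−0.03349 × 26.0) = 0.4187
R = 1 / (1 − 0.4187) = 1.720
Css,max = 51.7 × 1.720 ≈ 88.9 ng/mL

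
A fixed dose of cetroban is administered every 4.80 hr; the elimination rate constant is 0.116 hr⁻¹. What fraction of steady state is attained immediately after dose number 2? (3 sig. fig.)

0.672

f_n = 1 − e^(−nkτ) = 1 − e^(−2 × 0.1160 × 4.80) = 1 − e^(−1.114) = 1 − 0.3284 ≈ 0.672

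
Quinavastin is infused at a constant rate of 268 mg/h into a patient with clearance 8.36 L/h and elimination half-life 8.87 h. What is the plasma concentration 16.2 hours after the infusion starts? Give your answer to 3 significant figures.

23.0 µg/mL

Css = rate / CL = 268 / 8.36 = 32.06 µg/mL
k = ln 2 / 8.87 = 0.07815 h⁻¹
C(t) = Css (1 − e^(−kt)) = 32.06 × (1 − e^(−1.266)) = 32.06 × 0.7180 ≈ 23.0 µg/mL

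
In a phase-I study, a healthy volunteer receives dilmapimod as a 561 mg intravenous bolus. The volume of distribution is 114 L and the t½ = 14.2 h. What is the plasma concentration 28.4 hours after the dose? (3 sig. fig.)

C₀ = dose / V = 561 / 114 = 4.921 µg/mL
k = ln 2 / 14.2 = 0.04881 h⁻¹
C(t) = C₀ e^(−kt) = 4.921 × e^(−0.04881 × 28.4) = 4.921 × e^(−1.386) = 4.921 × 0.2500 ≈ 1.23 µg/mL

1.23 µg/mL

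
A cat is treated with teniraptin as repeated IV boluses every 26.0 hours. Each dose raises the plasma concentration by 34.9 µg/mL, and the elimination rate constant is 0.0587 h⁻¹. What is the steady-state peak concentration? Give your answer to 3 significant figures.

Fraction remaining after one interval: e^(−kτ) = e^(−0.05870 × 26.0) = 0.2174
R = 1 / (1 − 0.2174) = 1.278
Css,max = 34.9 × 1.278 ≈ 44.6 µg/mL

44.6 µg/mL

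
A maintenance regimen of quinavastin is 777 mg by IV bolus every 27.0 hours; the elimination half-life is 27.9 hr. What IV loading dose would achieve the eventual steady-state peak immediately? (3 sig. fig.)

k = ln 2 / 27.9 = 0.02484 hr⁻¹
Accumulation ratio R = 1 / (1 − e^(−kτ)) = 1 / (1 − e^(−0.02484×27.0)) = 1 / (1 − 0.5113) = 2.046
Loading dose = maintenance dose × R = 777 × 2.046 ≈ 1590 mg

1590 mg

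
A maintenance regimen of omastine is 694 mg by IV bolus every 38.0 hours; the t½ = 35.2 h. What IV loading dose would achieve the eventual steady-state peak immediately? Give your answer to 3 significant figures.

k = ln 2 / 35.2 = 0.01969 h⁻¹
Accumulation ratio R = 1 / (1 − e^(−kτ)) = 1 / (1 − e^(−0.01969×38.0)) = 1 / (1 − 0.4732) = 1.898
Loading dose = maintenance dose × R = 694 × 1.898 ≈ 1320 mg

1320 mg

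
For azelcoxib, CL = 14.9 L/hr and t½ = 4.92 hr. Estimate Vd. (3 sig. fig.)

106 L

k = ln 2 / t½ = ln 2 / 4.92 = 0.1409 hr⁻¹
V = CL / k = 14.9 / 0.1409 ≈ 106 L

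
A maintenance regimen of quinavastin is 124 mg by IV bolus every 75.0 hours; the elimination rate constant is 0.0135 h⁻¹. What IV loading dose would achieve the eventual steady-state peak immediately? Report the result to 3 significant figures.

195 mg

Accumulation ratio R = 1 / (1 − e^(−kτ)) = 1 / (1 − e^(−0.01350×75.0)) = 1 / (1 − 0.3633) = 1.571
Loading dose = maintenance dose × R = 124 × 1.571 ≈ 195 mg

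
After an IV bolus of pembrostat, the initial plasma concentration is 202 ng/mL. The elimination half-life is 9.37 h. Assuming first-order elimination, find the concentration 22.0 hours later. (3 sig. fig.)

39.7 ng/mL

k = ln 2 / 9.37 = 0.07398 h⁻¹
C(t) = C₀ e^(−kt) = 202 × e^(−0.07398 × 22.0) = 202 × e^(−1.627) = 202 × 0.1964 ≈ 39.7 ng/mL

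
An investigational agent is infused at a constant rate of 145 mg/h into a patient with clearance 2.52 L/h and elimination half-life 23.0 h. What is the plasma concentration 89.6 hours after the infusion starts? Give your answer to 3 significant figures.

Css = rate / CL = 145 / 2.52 = 57.54 mg/L
k = ln 2 / 23.0 = 0.03014 h⁻¹
C(t) = Css (1 − e^(−kt)) = 57.54 × (1 − e^(−2.700)) = 57.54 × 0.9328 ≈ 53.7 mg/L

53.7 mg/L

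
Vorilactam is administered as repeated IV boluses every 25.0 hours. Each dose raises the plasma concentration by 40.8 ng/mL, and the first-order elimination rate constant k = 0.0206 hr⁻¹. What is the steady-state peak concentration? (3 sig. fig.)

101 ng/mL

Fraction remaining after one interval: e^(−kτ) = e^(−0.02060 × 25.0) = 0.5975
R = 1 / (1 − 0.5975) = 2.484
Css,max = 40.8 × 2.484 ≈ 101 ng/mL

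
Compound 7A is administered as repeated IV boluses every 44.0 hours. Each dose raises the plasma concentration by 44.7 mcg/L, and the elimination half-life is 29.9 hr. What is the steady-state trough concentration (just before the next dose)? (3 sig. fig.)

k = ln 2 / 29.9 = 0.02318 hr⁻¹
Fraction remaining after one interval: e^(−kτ) = e^(−0.02318 × 44.0) = 0.3606
R = 1 / (1 − 0.3606) = 1.564
Css,max = 44.7 × 1.564 = 69.91 mcg/L
Css,min = Css,max × e^(−kτ) = 69.91 × 0.3606 ≈ 25.2 mcg/L

25.2 mcg/L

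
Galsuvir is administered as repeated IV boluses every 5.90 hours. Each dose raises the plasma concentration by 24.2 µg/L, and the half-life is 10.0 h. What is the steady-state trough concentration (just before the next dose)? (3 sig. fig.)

47.9 µg/L

k = ln 2 / 10.0 = 0.06931 h⁻¹
Fraction remaining after one interval: e^(−kτ) = e^(−0.06931 × 5.90) = 0.6643
R = 1 / (1 − 0.6643) = 2.979
Css,max = 24.2 × 2.979 = 72.10 µg/L
Css,min = Css,max × e^(−kτ) = 72.10 × 0.6643 ≈ 47.9 µg/L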